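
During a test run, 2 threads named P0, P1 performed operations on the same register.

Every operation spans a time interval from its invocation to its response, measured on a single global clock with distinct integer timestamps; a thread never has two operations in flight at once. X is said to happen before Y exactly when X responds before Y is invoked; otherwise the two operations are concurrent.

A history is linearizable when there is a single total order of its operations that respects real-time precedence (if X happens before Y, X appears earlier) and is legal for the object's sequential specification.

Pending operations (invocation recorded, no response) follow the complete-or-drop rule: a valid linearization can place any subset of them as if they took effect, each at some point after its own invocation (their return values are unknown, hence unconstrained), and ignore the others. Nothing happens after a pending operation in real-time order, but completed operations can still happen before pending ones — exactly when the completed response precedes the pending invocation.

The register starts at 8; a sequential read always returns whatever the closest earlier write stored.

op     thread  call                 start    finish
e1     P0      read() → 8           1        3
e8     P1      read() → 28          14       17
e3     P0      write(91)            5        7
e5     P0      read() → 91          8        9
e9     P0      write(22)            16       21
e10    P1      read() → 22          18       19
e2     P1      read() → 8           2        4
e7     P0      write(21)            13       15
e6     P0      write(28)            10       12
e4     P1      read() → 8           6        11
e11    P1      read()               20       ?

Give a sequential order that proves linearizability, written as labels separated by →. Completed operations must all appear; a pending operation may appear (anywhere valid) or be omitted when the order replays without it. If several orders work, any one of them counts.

e1 → e2 → e4 → e3 → e5 → e6 → e8 → e7 → e9 → e10

1. e1 read() → 8, leaving value 8
2. e2 read() → 8, leaving value 8
3. e4 read() → 8, leaving value 8
4. e3 write(91), leaving value 91
5. e5 read() → 91, leaving value 91
6. e6 write(28), leaving value 28
7. e8 read() → 28, leaving value 28
8. e7 write(21), leaving value 21
9. e9 write(22), leaving value 22
10. e10 read() → 22, leaving value 22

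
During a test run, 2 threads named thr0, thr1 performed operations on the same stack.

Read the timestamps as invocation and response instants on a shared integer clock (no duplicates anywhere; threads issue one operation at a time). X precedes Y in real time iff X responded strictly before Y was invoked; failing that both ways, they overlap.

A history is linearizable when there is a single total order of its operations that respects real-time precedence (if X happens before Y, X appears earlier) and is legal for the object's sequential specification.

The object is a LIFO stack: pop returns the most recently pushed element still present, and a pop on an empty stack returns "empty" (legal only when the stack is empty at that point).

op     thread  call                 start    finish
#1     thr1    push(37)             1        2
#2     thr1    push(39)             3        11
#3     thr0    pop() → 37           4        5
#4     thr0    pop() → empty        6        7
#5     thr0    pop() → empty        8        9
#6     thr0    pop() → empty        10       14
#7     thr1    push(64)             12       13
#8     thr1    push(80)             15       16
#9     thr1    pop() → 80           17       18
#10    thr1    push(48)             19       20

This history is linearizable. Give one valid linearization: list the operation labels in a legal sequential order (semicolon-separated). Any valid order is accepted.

#1; #3; #4; #5; #6; #2; #7; #8; #9; #10

1. #1 push(37), leaving stack <37>
2. #3 pop() → 37, leaving stack <>
3. #4 pop() → empty, leaving stack <>
4. #5 pop() → empty, leaving stack <>
5. #6 pop() → empty, leaving stack <>
6. #2 push(39), leaving stack <39>
7. #7 push(64), leaving stack <39,64>
8. #8 push(80), leaving stack <39,64,80>
9. #9 pop() → 80, leaving stack <39,64>
10. #10 push(48), leaving stack <39,64,48>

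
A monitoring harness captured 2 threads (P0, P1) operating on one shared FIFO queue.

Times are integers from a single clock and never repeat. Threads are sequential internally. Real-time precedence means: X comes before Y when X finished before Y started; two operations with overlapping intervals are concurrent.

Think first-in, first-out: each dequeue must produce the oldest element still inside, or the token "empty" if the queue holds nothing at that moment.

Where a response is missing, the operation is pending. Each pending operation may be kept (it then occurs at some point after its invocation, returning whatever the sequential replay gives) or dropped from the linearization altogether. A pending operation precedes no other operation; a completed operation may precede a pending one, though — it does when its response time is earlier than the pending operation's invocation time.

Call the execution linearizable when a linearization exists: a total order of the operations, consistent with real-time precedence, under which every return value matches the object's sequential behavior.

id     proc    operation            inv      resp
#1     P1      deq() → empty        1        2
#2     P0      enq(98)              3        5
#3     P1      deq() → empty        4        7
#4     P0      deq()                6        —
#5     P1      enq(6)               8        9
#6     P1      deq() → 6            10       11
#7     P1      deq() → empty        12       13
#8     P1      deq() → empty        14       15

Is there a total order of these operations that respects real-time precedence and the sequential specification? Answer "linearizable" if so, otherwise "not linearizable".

linearizable

a witness: #1, #2, #4, #3, #5, #6, #7, #8
1. #1 deq() → empty, leaving queue <>
2. #2 enq(98), leaving queue <98>
3. #4 deq() (pending, included), leaving queue <>
4. #3 deq() → empty, leaving queue <>
5. #5 enq(6), leaving queue <6>
6. #6 deq() → 6, leaving queue <>
7. #7 deq() → empty, leaving queue <>
8. #8 deq() → empty, leaving queue <>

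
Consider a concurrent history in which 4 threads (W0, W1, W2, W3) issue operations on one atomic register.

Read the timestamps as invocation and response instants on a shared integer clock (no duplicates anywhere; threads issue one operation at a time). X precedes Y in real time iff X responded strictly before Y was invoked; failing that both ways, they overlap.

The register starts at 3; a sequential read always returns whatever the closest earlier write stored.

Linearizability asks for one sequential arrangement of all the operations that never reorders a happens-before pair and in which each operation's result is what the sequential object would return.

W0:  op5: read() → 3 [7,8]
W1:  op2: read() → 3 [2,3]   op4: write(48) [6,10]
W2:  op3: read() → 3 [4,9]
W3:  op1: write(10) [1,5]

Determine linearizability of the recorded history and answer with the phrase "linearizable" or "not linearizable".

through event 7 a valid linearization exists; event 8 (op5 responding at time 8) ends that
no legal order exists: 2 real-time-consistent candidates over 3 completed atomic register operations, all rejected
including or dropping the 2 pending operations (op3, op4) in any combination fails
sample order op1, op2, op5 (pending dropped) stalls at step 2 — op2 read() → 3 has no legal effect
sample order op2, op1, op5 (pending dropped) stalls at step 3 — op5 read() → 3 has no legal effect

not linearizable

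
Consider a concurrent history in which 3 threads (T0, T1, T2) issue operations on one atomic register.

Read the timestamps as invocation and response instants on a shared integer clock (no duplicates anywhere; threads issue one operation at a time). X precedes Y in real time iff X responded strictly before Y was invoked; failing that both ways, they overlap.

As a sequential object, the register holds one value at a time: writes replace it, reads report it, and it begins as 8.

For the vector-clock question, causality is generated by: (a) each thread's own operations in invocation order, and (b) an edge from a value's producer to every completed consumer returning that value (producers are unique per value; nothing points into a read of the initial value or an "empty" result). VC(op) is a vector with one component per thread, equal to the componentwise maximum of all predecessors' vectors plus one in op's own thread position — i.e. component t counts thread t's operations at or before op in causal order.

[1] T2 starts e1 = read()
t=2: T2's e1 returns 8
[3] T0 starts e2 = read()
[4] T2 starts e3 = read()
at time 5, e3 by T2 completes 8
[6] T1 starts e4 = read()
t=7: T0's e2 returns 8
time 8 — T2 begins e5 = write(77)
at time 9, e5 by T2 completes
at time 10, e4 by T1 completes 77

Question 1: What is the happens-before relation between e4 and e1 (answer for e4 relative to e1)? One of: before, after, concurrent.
Answer: after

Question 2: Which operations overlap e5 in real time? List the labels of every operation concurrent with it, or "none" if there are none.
Answer: e4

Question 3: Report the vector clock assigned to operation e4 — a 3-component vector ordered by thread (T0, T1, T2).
Answer: (0, 1, 3)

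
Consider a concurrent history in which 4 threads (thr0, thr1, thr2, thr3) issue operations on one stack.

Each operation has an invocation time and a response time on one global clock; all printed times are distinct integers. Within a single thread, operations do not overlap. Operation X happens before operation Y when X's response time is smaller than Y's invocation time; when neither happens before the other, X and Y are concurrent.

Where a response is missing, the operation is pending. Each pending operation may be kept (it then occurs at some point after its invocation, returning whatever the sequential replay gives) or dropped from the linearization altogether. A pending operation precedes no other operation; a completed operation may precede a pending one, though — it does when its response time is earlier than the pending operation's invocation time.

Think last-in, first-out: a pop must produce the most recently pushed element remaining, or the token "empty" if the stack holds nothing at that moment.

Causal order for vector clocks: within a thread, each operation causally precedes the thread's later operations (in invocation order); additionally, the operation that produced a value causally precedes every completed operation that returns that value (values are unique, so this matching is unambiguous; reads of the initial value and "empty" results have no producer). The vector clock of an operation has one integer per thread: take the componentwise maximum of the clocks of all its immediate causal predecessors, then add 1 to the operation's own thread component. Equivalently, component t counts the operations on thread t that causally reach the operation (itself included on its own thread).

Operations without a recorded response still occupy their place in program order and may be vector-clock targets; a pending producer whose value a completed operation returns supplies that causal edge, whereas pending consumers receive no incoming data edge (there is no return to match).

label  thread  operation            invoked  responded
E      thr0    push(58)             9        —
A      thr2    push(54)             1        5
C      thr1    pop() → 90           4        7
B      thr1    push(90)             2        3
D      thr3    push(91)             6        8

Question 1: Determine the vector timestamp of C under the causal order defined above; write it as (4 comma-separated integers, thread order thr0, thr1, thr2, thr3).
D, invoked 6, has no incoming edges; only thr3's bump applies → (0, 0, 0, 1)
A, invoked 1, has no incoming edges; only thr2's bump applies → (0, 0, 1, 0)
B, invoked 2, has no incoming edges; only thr1's bump applies → (0, 1, 0, 0)
E, invoked 9, has no incoming edges; only thr0's bump applies → (1, 0, 0, 0)
C (invocation 4): componentwise max over VC(B)=(0, 1, 0, 0), +1 at thr1, giving (0, 2, 0, 0)
target: VC(C) = (0, 2, 0, 0)

(0, 2, 0, 0)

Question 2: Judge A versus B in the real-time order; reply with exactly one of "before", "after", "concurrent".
A spans [1,5], B spans [2,3]
the intervals overlap in both directions

concurrent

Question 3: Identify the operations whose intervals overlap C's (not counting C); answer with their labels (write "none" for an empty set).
overlap test against C [4,7]: concurrent iff the interval meets 4..7
A [1,5]: concurrent
B [2,3]: before
D [6,8]: concurrent
E [9,…): after

A, D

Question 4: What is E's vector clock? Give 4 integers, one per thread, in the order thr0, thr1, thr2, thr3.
VC(D, invoked at 6): no causal predecessors; +1 on thr3 → (0, 0, 0, 1)
VC(A, invoked at 1): no causal predecessors; +1 on thr2 → (0, 0, 1, 0)
VC(B, invoked at 2): no causal predecessors; +1 on thr1 → (0, 1, 0, 0)
VC(E, invoked at 9): no causal predecessors; +1 on thr0 → (1, 0, 0, 0)
merge at C (invoked 4): VC(B)=(0, 1, 0, 0), own-thread bump on thr1 → (0, 2, 0, 0)
target: VC(E) = (1, 0, 0, 0)

(1, 0, 0, 0)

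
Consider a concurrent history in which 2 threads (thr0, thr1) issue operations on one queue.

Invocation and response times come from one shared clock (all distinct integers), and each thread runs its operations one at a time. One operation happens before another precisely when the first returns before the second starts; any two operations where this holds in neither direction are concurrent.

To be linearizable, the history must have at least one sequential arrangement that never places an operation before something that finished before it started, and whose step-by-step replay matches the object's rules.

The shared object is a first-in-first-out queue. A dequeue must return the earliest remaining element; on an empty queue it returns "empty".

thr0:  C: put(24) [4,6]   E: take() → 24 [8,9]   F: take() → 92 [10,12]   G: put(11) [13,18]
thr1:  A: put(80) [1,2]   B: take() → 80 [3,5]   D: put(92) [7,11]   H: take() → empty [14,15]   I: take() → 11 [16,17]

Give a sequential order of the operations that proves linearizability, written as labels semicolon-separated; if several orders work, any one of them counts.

A; B; C; D; E; F; H; G; I

1. A put(80), leaving queue <80>
2. B take() → 80, leaving queue <>
3. C put(24), leaving queue <24>
4. D put(92), leaving queue <24,92>
5. E take() → 24, leaving queue <92>
6. F take() → 92, leaving queue <>
7. H take() → empty, leaving queue <>
8. G put(11), leaving queue <11>
9. I take() → 11, leaving queue <>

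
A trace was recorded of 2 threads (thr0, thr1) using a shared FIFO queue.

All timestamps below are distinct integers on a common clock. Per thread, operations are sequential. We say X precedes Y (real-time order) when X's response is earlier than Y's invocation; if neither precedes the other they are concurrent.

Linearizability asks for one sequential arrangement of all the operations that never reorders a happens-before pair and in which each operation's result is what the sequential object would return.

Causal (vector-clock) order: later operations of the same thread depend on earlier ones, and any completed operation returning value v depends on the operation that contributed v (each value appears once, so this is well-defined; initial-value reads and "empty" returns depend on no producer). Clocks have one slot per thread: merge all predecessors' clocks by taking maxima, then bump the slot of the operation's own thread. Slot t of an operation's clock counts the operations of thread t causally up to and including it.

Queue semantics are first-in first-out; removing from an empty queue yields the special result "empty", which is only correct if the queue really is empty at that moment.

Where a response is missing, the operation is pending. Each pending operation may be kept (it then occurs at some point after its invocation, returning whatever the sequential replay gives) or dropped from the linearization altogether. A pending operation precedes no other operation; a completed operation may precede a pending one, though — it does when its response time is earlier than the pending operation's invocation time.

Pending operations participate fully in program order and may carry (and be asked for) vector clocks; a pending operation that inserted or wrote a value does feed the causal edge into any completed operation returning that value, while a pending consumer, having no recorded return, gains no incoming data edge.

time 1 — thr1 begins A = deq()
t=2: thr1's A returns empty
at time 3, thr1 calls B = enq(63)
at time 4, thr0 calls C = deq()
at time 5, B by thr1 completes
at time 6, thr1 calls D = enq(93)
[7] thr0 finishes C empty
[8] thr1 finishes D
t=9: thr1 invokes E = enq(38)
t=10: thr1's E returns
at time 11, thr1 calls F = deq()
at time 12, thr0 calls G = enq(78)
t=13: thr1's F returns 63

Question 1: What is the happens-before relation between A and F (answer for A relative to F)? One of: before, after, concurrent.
before

A spans [1,2], F spans [11,13]
resp(A)=2 < inv(F)=11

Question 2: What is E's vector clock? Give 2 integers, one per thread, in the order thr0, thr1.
(0, 4)

VC(A, invoked at 1): no causal predecessors; +1 on thr1 → (0, 1)
VC(C, invoked at 4): no causal predecessors; +1 on thr0 → (1, 0)
VC(B, invoked at 3): max of VC(A)=(0, 1), then +1 on thread thr1 → (0, 2)
VC(G, invoked at 12): max of VC(C)=(1, 0), then +1 on thread thr0 → (2, 0)
VC(D, invoked at 6): max of VC(B)=(0, 2), then +1 on thread thr1 → (0, 3)
VC(E, invoked at 9): max of VC(D)=(0, 3), then +1 on thread thr1 → (0, 4)
VC(F, invoked at 11): max of VC(B)=(0, 2), VC(E)=(0, 4), then +1 on thread thr1 → (0, 5)
target: VC(E) = (0, 4)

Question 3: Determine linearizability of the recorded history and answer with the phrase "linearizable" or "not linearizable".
linearizable

a witness: A, C, B, D, E, F
after step 1 (A deq() → empty): queue <>
after step 2 (C deq() → empty): queue <>
after step 3 (B enq(63)): queue <63>
after step 4 (D enq(93)): queue <63,93>
after step 5 (E enq(38)): queue <63,93,38>
after step 6 (F deq() → 63): queue <93,38>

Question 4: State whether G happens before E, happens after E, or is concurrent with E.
after

G spans [12,…), E spans [9,10]
resp(E)=10 < inv(G)=12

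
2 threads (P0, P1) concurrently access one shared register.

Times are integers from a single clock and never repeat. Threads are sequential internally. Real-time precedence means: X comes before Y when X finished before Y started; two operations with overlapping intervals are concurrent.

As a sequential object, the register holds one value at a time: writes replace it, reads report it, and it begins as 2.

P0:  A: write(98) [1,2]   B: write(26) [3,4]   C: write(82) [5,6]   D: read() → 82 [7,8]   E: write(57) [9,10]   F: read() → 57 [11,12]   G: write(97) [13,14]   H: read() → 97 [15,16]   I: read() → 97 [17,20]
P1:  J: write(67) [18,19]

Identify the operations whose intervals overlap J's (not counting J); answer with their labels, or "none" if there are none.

I

overlap test against J [18,19]: concurrent iff the interval meets 18..19
A [1,2]: before
B [3,4]: before
C [5,6]: before
D [7,8]: before
E [9,10]: before
F [11,12]: before
G [13,14]: before
H [15,16]: before
I [17,20]: concurrent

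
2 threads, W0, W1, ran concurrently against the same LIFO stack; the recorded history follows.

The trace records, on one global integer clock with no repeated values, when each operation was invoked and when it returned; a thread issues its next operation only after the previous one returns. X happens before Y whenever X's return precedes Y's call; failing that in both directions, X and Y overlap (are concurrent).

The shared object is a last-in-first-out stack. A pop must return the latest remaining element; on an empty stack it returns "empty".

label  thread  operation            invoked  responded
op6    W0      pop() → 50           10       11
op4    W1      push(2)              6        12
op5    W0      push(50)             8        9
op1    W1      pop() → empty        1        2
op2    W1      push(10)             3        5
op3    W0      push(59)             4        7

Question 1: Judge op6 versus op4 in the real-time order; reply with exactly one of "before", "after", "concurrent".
concurrent

op6 spans [10,11], op4 spans [6,12]
the intervals overlap in both directions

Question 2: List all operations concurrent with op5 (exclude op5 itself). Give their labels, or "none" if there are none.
op4

concurrent with op5 ([8,9]): every op whose interval crosses 8..9
op1 [1,2]: before
op2 [3,5]: before
op3 [4,7]: before
op4 [6,12]: concurrent
op6 [10,11]: after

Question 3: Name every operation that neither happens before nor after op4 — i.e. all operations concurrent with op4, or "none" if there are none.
op3, op5, op6

op4 spans [6,12]; an op avoiding the whole window 6..12 is ordered, any other is concurrent
op1 [1,2]: before
op2 [3,5]: before
op3 [4,7]: concurrent
op5 [8,9]: concurrent
op6 [10,11]: concurrent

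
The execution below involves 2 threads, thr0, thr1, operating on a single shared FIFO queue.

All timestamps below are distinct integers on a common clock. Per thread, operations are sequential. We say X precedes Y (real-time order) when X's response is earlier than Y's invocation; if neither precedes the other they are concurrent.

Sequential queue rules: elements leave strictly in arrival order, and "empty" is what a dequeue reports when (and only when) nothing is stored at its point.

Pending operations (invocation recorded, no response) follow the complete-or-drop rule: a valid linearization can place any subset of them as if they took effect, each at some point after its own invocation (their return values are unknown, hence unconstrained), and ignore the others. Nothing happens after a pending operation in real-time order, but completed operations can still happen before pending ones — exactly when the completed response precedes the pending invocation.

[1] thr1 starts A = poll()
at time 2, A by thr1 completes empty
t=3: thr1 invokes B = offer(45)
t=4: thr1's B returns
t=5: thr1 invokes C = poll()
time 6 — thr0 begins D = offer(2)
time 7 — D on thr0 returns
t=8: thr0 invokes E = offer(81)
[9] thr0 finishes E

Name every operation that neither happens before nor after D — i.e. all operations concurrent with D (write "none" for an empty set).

C

concurrent with D ([6,7]): every op whose interval crosses 6..7
A [1,2]: before
B [3,4]: before
C [5,…): concurrent
E [8,9]: after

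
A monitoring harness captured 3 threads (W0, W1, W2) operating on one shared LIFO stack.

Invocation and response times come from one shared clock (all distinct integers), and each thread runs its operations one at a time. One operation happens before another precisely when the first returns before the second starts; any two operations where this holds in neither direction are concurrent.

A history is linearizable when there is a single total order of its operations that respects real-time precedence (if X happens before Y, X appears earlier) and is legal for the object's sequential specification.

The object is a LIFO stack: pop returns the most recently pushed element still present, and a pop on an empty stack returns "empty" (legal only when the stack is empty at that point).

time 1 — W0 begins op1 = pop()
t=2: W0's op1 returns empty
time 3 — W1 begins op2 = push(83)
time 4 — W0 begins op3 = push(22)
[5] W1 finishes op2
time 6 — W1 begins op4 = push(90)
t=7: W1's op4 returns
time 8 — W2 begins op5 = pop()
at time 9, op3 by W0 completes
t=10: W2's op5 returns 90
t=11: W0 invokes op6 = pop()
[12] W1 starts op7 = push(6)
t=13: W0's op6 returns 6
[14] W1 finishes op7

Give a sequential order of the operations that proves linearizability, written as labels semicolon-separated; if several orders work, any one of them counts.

op1; op2; op3; op4; op5; op7; op6

after step 1 (op1 pop() → empty): stack <>
after step 2 (op2 push(83)): stack <83>
after step 3 (op3 push(22)): stack <83,22>
after step 4 (op4 push(90)): stack <83,22,90>
after step 5 (op5 pop() → 90): stack <83,22>
after step 6 (op7 push(6)): stack <83,22,6>
after step 7 (op6 pop() → 6): stack <83,22>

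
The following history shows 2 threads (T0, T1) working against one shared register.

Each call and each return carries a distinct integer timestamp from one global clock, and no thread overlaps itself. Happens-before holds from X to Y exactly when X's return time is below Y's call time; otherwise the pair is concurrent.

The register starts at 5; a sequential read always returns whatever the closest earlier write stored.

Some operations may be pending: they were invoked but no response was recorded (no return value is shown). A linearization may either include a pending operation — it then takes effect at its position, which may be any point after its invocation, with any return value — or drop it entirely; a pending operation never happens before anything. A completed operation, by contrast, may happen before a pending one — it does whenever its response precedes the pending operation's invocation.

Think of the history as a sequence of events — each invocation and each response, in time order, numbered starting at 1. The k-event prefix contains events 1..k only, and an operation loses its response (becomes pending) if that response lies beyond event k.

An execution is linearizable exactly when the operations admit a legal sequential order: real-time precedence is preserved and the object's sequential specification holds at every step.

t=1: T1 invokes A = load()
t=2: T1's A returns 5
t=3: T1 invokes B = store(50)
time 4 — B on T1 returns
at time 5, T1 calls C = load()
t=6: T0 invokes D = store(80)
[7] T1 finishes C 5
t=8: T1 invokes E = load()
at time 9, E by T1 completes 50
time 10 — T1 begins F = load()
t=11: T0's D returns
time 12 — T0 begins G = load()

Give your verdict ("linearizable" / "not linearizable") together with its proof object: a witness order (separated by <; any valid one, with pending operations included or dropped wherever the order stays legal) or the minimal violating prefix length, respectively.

not linearizable — minimal violating prefix: 7 events

the violation lands at event 7, C's response at time 7: events 1..6 linearize, events 1..7 do not
exactly one order of the 3 completed ops respects real time; the register replay fails
no completion choice of the 1 pending operation (D) rescues it — every subset was tried
e.g. A, B, C (pending dropped): illegal at step 3, since C load() → 5 cannot apply there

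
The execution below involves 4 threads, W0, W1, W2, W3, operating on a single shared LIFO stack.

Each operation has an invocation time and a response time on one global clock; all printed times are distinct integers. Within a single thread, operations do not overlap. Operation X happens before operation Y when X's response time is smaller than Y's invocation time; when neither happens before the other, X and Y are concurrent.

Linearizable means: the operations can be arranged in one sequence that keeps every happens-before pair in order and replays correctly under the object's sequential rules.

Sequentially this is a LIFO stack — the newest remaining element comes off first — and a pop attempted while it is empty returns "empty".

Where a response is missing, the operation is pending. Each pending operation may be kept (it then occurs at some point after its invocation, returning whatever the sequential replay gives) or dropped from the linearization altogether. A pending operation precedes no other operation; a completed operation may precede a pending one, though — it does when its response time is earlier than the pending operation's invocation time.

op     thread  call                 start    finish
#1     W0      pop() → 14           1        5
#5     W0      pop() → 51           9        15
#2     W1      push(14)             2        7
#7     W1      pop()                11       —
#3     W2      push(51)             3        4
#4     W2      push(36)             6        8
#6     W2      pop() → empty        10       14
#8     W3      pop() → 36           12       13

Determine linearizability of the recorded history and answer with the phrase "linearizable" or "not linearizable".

a witness: #2, #1, #3, #4, #8, #5, #6
after step 1 (#2 push(14)): stack <14>
after step 2 (#1 pop() → 14): stack <>
after step 3 (#3 push(51)): stack <51>
after step 4 (#4 push(36)): stack <51,36>
after step 5 (#8 pop() → 36): stack <51>
after step 6 (#5 pop() → 51): stack <>
after step 7 (#6 pop() → empty): stack <>

linearizable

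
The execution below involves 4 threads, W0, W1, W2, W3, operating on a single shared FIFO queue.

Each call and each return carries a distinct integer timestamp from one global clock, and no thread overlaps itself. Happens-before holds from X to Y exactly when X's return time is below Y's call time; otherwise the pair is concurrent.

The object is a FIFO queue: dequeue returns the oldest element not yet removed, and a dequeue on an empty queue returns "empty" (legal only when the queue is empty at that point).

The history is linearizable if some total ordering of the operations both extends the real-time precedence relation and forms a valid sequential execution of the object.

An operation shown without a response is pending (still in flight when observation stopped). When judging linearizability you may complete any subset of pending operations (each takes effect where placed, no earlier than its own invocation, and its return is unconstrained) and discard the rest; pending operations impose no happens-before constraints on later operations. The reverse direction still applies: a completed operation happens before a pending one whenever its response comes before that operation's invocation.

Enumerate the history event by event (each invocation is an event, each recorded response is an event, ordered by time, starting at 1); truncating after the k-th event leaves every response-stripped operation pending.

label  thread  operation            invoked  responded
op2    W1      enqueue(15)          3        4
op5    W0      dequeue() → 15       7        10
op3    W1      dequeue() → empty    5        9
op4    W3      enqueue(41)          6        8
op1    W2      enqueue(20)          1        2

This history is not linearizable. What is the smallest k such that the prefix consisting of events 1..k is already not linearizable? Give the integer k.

one valid order for events 1..8 is op1, op2, op3, op4:
after step 1 (op1 enqueue(20)): queue <20>
after step 2 (op2 enqueue(15)): queue <20,15>
after step 3 (op3 dequeue() (pending, included)): queue <15>
after step 4 (op4 enqueue(41)): queue <15,41>
at event 9 (op3's time-9 response) nothing linearizes any more
include/drop combinations of the 1 pending operation (op5) were all tried; none helps
for example op1, op2, op3, op4 (pending dropped) fails at step 3: op3 dequeue() → empty is not legal there
for example op1, op2, op4, op3 (pending dropped) fails at step 4: op3 dequeue() → empty is not legal there

9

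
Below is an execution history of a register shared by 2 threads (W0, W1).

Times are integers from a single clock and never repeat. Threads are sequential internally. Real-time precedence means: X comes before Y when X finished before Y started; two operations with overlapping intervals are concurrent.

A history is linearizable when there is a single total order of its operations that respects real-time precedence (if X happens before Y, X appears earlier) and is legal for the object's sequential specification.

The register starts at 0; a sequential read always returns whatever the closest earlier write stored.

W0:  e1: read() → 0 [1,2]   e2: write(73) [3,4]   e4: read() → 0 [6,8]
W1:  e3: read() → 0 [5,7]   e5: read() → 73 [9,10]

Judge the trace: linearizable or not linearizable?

through event 6 a valid linearization exists; event 7 (e3 responding at time 7) ends that
exactly one order of the 3 completed ops respects real time; the register replay fails
every completion of the 1 pending operation (e4) was checked; none linearizes
take e1, e2, e3 (pending dropped): step 3 already fails, because e3 read() → 0 cannot occur there

not linearizable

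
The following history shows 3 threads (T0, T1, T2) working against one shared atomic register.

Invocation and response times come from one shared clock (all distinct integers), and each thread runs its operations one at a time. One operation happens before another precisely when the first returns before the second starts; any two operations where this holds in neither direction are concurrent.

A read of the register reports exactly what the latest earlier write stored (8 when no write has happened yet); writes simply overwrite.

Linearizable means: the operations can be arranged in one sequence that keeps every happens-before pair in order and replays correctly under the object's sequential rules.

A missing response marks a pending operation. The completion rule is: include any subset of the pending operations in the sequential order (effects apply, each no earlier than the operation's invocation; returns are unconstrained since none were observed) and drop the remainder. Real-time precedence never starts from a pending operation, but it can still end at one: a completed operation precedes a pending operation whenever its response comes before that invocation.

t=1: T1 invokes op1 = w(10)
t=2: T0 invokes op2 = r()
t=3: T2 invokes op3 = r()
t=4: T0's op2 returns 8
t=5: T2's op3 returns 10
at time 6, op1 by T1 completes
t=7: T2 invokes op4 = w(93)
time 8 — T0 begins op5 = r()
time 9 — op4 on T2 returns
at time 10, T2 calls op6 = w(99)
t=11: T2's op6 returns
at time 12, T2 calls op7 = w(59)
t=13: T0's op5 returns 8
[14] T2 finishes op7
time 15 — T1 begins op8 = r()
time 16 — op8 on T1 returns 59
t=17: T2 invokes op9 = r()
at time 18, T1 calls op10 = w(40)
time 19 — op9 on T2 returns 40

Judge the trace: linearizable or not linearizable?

not linearizable

the violation lands at event 13, op5's response at time 13: events 1..12 linearize, events 1..13 do not
checked exhaustively: 18 real-time-consistent orders of 6 completed operations, zero legal atomic register replays
no escape via the 1 pending operation (op7): every completion choice fails
sample order op1, op2, op3, op4, op5, op6 (pending dropped) stalls at step 2 — op2 r() → 8 has no legal effect
sample order op1, op2, op3, op4, op6, op5 (pending dropped) stalls at step 2 — op2 r() → 8 has no legal effect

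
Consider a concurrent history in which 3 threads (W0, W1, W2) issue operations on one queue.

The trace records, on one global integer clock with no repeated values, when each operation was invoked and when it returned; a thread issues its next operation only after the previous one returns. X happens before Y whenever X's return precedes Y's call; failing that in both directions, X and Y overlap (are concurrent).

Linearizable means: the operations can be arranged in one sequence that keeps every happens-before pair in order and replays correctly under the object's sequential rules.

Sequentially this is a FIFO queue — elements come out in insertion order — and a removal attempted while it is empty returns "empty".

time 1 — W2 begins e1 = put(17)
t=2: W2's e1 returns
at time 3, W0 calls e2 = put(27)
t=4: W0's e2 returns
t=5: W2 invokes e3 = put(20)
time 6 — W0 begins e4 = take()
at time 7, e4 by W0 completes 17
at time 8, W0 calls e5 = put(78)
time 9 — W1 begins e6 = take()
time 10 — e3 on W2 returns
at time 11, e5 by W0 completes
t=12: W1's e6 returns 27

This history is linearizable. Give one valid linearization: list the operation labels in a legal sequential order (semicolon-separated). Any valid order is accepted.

step 1: e1 put(17) — queue <17>
step 2: e2 put(27) — queue <17,27>
step 3: e3 put(20) — queue <17,27,20>
step 4: e4 take() → 17 — queue <27,20>
step 5: e5 put(78) — queue <27,20,78>
step 6: e6 take() → 27 — queue <20,78>

e1; e2; e3; e4; e5; e6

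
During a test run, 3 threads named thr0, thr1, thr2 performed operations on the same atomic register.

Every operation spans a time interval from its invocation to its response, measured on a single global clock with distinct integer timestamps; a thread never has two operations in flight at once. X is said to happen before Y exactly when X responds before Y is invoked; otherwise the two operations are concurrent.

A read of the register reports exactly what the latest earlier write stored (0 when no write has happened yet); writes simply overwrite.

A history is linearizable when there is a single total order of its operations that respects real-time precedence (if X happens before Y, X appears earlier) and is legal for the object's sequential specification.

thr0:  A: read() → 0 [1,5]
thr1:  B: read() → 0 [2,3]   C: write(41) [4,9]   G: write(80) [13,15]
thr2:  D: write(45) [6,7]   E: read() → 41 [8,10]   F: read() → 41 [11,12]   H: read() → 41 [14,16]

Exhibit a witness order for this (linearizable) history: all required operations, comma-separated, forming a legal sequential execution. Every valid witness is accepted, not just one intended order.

A, B, D, C, E, F, H, G

step 1: A read() → 0 — value 0
step 2: B read() → 0 — value 0
step 3: D write(45) — value 45
step 4: C write(41) — value 41
step 5: E read() → 41 — value 41
step 6: F read() → 41 — value 41
step 7: H read() → 41 — value 41
step 8: G write(80) — value 80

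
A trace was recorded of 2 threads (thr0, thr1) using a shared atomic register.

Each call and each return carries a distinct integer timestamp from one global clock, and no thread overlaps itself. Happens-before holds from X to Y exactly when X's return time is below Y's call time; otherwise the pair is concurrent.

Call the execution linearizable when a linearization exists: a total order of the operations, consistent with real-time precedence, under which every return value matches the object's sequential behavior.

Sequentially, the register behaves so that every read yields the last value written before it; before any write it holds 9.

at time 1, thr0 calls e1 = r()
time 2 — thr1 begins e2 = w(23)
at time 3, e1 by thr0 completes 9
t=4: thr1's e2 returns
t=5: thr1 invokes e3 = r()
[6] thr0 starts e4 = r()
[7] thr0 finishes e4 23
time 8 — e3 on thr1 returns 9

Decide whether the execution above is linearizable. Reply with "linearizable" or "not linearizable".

not linearizable

already the first 8 events (up to e3's response at time 8) admit no linearization; the first 7 still do
4 completed operations, 4 real-time-consistent orders — every atomic register replay fails
sample order e1, e2, e3, e4 stalls at step 3 — e3 r() → 9 has no legal effect
sample order e1, e2, e4, e3 stalls at step 4 — e3 r() → 9 has no legal effect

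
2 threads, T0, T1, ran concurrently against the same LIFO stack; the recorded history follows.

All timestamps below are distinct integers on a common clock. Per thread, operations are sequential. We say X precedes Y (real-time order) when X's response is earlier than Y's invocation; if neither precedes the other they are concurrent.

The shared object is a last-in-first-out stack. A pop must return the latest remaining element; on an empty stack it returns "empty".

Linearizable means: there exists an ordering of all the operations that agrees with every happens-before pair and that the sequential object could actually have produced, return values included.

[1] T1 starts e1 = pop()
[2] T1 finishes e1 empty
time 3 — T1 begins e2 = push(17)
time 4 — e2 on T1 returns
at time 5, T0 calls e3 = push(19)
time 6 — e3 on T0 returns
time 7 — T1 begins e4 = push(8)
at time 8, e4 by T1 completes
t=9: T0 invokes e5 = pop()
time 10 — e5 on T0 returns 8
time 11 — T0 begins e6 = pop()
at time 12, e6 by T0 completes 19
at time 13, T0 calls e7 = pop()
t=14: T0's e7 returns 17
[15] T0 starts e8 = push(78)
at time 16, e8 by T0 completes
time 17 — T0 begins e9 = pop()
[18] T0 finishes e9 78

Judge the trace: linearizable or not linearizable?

a witness: e1, e2, e3, e4, e5, e6, e7, e8, e9
after step 1 (e1 pop() → empty): stack <>
after step 2 (e2 push(17)): stack <17>
after step 3 (e3 push(19)): stack <17,19>
after step 4 (e4 push(8)): stack <17,19,8>
after step 5 (e5 pop() → 8): stack <17,19>
after step 6 (e6 pop() → 19): stack <17>
after step 7 (e7 pop() → 17): stack <>
after step 8 (e8 push(78)): stack <78>
after step 9 (e9 pop() → 78): stack <>

linearizable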